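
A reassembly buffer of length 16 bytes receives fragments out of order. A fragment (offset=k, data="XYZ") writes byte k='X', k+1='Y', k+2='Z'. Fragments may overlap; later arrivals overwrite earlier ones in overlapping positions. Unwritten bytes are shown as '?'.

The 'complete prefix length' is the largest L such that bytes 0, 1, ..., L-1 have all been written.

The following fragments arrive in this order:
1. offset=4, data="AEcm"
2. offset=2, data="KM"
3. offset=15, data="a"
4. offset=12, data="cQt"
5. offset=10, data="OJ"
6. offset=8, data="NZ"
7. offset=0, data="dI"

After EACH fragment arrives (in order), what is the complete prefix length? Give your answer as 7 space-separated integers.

Answer: 0 0 0 0 0 0 16

Derivation:
Fragment 1: offset=4 data="AEcm" -> buffer=????AEcm???????? -> prefix_len=0
Fragment 2: offset=2 data="KM" -> buffer=??KMAEcm???????? -> prefix_len=0
Fragment 3: offset=15 data="a" -> buffer=??KMAEcm???????a -> prefix_len=0
Fragment 4: offset=12 data="cQt" -> buffer=??KMAEcm????cQta -> prefix_len=0
Fragment 5: offset=10 data="OJ" -> buffer=??KMAEcm??OJcQta -> prefix_len=0
Fragment 6: offset=8 data="NZ" -> buffer=??KMAEcmNZOJcQta -> prefix_len=0
Fragment 7: offset=0 data="dI" -> buffer=dIKMAEcmNZOJcQta -> prefix_len=16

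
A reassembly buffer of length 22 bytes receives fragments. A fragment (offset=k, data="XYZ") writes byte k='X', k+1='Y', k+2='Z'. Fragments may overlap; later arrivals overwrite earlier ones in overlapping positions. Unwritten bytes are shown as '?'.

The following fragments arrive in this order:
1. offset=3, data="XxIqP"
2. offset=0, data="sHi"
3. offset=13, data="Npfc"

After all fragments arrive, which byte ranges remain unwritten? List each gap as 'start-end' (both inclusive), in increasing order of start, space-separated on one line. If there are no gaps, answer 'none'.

Answer: 8-12 17-21

Derivation:
Fragment 1: offset=3 len=5
Fragment 2: offset=0 len=3
Fragment 3: offset=13 len=4
Gaps: 8-12 17-21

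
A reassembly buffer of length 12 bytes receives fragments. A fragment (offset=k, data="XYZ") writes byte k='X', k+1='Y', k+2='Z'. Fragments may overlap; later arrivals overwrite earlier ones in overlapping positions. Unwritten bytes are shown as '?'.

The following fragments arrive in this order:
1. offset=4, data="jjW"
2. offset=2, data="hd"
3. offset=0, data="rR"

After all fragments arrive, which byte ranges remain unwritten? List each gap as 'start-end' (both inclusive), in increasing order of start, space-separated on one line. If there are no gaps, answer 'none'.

Answer: 7-11

Derivation:
Fragment 1: offset=4 len=3
Fragment 2: offset=2 len=2
Fragment 3: offset=0 len=2
Gaps: 7-11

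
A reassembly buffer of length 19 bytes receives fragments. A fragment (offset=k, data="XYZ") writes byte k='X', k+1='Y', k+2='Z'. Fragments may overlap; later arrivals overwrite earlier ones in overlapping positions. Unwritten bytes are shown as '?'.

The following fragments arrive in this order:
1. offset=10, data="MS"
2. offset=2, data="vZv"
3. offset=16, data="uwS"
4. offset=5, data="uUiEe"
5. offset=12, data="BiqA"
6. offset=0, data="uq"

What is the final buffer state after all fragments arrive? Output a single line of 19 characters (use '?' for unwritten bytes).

Answer: uqvZvuUiEeMSBiqAuwS

Derivation:
Fragment 1: offset=10 data="MS" -> buffer=??????????MS???????
Fragment 2: offset=2 data="vZv" -> buffer=??vZv?????MS???????
Fragment 3: offset=16 data="uwS" -> buffer=??vZv?????MS????uwS
Fragment 4: offset=5 data="uUiEe" -> buffer=??vZvuUiEeMS????uwS
Fragment 5: offset=12 data="BiqA" -> buffer=??vZvuUiEeMSBiqAuwS
Fragment 6: offset=0 data="uq" -> buffer=uqvZvuUiEeMSBiqAuwS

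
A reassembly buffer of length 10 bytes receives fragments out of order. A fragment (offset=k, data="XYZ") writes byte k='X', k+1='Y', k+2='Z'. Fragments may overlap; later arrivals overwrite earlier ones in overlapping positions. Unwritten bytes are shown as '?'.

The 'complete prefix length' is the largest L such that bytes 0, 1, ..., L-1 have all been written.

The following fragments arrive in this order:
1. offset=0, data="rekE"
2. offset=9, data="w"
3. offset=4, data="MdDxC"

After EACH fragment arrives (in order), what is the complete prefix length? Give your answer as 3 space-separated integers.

Fragment 1: offset=0 data="rekE" -> buffer=rekE?????? -> prefix_len=4
Fragment 2: offset=9 data="w" -> buffer=rekE?????w -> prefix_len=4
Fragment 3: offset=4 data="MdDxC" -> buffer=rekEMdDxCw -> prefix_len=10

Answer: 4 4 10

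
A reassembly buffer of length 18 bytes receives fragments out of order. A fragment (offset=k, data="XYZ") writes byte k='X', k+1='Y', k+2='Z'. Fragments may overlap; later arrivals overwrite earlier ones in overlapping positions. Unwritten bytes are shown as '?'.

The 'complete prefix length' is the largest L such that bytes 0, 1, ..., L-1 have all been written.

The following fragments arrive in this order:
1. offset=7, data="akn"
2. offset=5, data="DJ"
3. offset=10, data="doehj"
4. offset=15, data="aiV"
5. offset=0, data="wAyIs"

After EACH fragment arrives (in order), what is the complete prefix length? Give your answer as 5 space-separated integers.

Fragment 1: offset=7 data="akn" -> buffer=???????akn???????? -> prefix_len=0
Fragment 2: offset=5 data="DJ" -> buffer=?????DJakn???????? -> prefix_len=0
Fragment 3: offset=10 data="doehj" -> buffer=?????DJakndoehj??? -> prefix_len=0
Fragment 4: offset=15 data="aiV" -> buffer=?????DJakndoehjaiV -> prefix_len=0
Fragment 5: offset=0 data="wAyIs" -> buffer=wAyIsDJakndoehjaiV -> prefix_len=18

Answer: 0 0 0 0 18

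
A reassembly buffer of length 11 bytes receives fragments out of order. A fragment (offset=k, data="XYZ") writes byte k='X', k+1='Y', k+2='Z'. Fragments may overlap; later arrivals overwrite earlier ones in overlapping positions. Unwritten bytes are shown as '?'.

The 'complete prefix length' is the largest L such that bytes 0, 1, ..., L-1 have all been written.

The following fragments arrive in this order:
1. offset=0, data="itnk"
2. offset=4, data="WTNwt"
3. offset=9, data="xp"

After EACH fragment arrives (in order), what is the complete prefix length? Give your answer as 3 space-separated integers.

Answer: 4 9 11

Derivation:
Fragment 1: offset=0 data="itnk" -> buffer=itnk??????? -> prefix_len=4
Fragment 2: offset=4 data="WTNwt" -> buffer=itnkWTNwt?? -> prefix_len=9
Fragment 3: offset=9 data="xp" -> buffer=itnkWTNwtxp -> prefix_len=11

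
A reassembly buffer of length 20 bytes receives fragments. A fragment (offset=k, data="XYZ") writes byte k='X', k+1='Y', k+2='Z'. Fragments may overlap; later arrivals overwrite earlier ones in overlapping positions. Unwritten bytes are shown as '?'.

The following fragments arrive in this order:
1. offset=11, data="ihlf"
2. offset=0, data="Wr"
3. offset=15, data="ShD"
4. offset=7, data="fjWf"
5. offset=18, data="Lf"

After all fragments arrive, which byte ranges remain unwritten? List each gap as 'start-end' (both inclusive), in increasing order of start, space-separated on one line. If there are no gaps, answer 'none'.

Answer: 2-6

Derivation:
Fragment 1: offset=11 len=4
Fragment 2: offset=0 len=2
Fragment 3: offset=15 len=3
Fragment 4: offset=7 len=4
Fragment 5: offset=18 len=2
Gaps: 2-6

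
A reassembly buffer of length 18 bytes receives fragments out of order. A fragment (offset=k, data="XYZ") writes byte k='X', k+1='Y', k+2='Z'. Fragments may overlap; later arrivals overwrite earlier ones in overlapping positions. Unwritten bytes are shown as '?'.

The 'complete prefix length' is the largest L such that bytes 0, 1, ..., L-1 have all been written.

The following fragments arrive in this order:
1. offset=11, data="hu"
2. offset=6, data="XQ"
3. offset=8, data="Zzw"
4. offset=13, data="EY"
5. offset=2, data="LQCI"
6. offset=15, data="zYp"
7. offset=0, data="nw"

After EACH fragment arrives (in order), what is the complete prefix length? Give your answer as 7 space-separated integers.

Answer: 0 0 0 0 0 0 18

Derivation:
Fragment 1: offset=11 data="hu" -> buffer=???????????hu????? -> prefix_len=0
Fragment 2: offset=6 data="XQ" -> buffer=??????XQ???hu????? -> prefix_len=0
Fragment 3: offset=8 data="Zzw" -> buffer=??????XQZzwhu????? -> prefix_len=0
Fragment 4: offset=13 data="EY" -> buffer=??????XQZzwhuEY??? -> prefix_len=0
Fragment 5: offset=2 data="LQCI" -> buffer=??LQCIXQZzwhuEY??? -> prefix_len=0
Fragment 6: offset=15 data="zYp" -> buffer=??LQCIXQZzwhuEYzYp -> prefix_len=0
Fragment 7: offset=0 data="nw" -> buffer=nwLQCIXQZzwhuEYzYp -> prefix_len=18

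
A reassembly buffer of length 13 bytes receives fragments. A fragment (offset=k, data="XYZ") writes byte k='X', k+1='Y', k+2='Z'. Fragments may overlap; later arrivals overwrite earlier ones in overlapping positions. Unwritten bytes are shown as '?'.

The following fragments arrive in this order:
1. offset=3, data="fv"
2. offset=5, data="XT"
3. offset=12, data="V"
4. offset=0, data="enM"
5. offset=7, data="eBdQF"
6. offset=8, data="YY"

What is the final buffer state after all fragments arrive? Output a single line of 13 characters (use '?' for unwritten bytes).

Fragment 1: offset=3 data="fv" -> buffer=???fv????????
Fragment 2: offset=5 data="XT" -> buffer=???fvXT??????
Fragment 3: offset=12 data="V" -> buffer=???fvXT?????V
Fragment 4: offset=0 data="enM" -> buffer=enMfvXT?????V
Fragment 5: offset=7 data="eBdQF" -> buffer=enMfvXTeBdQFV
Fragment 6: offset=8 data="YY" -> buffer=enMfvXTeYYQFV

Answer: enMfvXTeYYQFV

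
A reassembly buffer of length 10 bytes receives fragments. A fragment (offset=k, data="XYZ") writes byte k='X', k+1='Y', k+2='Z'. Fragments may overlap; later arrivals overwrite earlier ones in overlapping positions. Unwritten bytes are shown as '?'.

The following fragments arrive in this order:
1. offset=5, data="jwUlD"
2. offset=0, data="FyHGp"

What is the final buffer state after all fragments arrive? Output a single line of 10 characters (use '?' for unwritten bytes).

Answer: FyHGpjwUlD

Derivation:
Fragment 1: offset=5 data="jwUlD" -> buffer=?????jwUlD
Fragment 2: offset=0 data="FyHGp" -> buffer=FyHGpjwUlD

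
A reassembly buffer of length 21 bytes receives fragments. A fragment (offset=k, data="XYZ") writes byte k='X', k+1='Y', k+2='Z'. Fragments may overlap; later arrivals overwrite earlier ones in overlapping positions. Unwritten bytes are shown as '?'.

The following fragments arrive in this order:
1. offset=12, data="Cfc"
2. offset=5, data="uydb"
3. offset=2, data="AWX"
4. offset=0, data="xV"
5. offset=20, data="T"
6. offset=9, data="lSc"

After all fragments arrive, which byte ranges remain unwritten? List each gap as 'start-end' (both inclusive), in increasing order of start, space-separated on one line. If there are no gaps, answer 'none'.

Answer: 15-19

Derivation:
Fragment 1: offset=12 len=3
Fragment 2: offset=5 len=4
Fragment 3: offset=2 len=3
Fragment 4: offset=0 len=2
Fragment 5: offset=20 len=1
Fragment 6: offset=9 len=3
Gaps: 15-19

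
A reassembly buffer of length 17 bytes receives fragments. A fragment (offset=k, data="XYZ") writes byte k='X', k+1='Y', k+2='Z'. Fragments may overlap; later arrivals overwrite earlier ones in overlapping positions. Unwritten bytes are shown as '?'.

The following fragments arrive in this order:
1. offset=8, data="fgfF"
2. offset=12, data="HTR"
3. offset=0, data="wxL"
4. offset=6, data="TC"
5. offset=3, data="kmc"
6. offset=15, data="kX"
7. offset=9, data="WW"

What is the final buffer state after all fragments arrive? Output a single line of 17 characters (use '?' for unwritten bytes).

Answer: wxLkmcTCfWWFHTRkX

Derivation:
Fragment 1: offset=8 data="fgfF" -> buffer=????????fgfF?????
Fragment 2: offset=12 data="HTR" -> buffer=????????fgfFHTR??
Fragment 3: offset=0 data="wxL" -> buffer=wxL?????fgfFHTR??
Fragment 4: offset=6 data="TC" -> buffer=wxL???TCfgfFHTR??
Fragment 5: offset=3 data="kmc" -> buffer=wxLkmcTCfgfFHTR??
Fragment 6: offset=15 data="kX" -> buffer=wxLkmcTCfgfFHTRkX
Fragment 7: offset=9 data="WW" -> buffer=wxLkmcTCfWWFHTRkX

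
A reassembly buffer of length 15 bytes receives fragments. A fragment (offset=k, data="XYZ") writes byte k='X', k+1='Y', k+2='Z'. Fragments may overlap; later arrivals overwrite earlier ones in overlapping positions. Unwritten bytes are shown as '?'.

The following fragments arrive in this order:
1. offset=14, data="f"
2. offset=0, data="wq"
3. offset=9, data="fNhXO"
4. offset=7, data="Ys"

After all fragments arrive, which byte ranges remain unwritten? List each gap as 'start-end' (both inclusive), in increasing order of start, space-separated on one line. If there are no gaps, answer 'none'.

Fragment 1: offset=14 len=1
Fragment 2: offset=0 len=2
Fragment 3: offset=9 len=5
Fragment 4: offset=7 len=2
Gaps: 2-6

Answer: 2-6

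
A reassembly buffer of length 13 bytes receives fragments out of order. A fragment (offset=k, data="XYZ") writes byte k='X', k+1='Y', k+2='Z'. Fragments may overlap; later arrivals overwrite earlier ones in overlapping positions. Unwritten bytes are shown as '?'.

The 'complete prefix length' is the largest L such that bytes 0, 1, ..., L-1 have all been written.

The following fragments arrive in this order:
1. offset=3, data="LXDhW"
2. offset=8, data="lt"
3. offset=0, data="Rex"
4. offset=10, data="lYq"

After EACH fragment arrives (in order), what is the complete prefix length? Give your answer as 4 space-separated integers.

Fragment 1: offset=3 data="LXDhW" -> buffer=???LXDhW????? -> prefix_len=0
Fragment 2: offset=8 data="lt" -> buffer=???LXDhWlt??? -> prefix_len=0
Fragment 3: offset=0 data="Rex" -> buffer=RexLXDhWlt??? -> prefix_len=10
Fragment 4: offset=10 data="lYq" -> buffer=RexLXDhWltlYq -> prefix_len=13

Answer: 0 0 10 13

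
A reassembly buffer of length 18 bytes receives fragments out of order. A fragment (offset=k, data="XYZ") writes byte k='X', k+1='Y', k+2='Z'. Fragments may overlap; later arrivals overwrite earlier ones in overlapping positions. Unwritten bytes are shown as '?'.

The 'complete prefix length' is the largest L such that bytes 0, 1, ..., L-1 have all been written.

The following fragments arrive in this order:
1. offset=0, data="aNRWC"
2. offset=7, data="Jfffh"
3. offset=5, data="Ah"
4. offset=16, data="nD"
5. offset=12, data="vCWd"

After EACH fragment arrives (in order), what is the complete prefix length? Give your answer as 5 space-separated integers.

Fragment 1: offset=0 data="aNRWC" -> buffer=aNRWC????????????? -> prefix_len=5
Fragment 2: offset=7 data="Jfffh" -> buffer=aNRWC??Jfffh?????? -> prefix_len=5
Fragment 3: offset=5 data="Ah" -> buffer=aNRWCAhJfffh?????? -> prefix_len=12
Fragment 4: offset=16 data="nD" -> buffer=aNRWCAhJfffh????nD -> prefix_len=12
Fragment 5: offset=12 data="vCWd" -> buffer=aNRWCAhJfffhvCWdnD -> prefix_len=18

Answer: 5 5 12 12 18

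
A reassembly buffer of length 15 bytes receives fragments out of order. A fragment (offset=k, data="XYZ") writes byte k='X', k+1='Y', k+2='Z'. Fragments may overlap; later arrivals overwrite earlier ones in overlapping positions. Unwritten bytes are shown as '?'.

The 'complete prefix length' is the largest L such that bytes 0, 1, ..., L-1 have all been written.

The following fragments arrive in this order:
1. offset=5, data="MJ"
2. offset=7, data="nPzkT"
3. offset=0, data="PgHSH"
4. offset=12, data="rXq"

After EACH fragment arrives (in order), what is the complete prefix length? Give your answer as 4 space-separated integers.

Answer: 0 0 12 15

Derivation:
Fragment 1: offset=5 data="MJ" -> buffer=?????MJ???????? -> prefix_len=0
Fragment 2: offset=7 data="nPzkT" -> buffer=?????MJnPzkT??? -> prefix_len=0
Fragment 3: offset=0 data="PgHSH" -> buffer=PgHSHMJnPzkT??? -> prefix_len=12
Fragment 4: offset=12 data="rXq" -> buffer=PgHSHMJnPzkTrXq -> prefix_len=15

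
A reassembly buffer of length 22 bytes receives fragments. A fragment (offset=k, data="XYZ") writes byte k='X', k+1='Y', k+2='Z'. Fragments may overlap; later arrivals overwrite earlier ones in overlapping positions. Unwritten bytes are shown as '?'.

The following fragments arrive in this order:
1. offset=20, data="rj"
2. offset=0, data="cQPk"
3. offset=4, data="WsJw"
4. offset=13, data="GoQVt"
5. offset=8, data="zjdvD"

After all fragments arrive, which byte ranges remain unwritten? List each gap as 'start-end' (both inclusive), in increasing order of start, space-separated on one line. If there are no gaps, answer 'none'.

Answer: 18-19

Derivation:
Fragment 1: offset=20 len=2
Fragment 2: offset=0 len=4
Fragment 3: offset=4 len=4
Fragment 4: offset=13 len=5
Fragment 5: offset=8 len=5
Gaps: 18-19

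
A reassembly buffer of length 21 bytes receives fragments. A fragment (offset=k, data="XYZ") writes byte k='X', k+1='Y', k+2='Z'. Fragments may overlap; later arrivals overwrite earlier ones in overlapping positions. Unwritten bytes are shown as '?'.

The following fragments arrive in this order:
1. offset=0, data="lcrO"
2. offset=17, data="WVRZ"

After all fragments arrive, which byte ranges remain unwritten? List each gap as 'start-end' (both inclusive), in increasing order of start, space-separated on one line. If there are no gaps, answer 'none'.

Answer: 4-16

Derivation:
Fragment 1: offset=0 len=4
Fragment 2: offset=17 len=4
Gaps: 4-16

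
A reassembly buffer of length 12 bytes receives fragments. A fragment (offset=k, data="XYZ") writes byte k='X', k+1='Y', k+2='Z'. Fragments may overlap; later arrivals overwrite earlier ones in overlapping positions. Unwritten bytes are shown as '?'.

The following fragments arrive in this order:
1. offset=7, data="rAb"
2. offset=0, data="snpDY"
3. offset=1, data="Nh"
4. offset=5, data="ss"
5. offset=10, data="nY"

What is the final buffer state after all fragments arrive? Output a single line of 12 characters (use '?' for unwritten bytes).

Fragment 1: offset=7 data="rAb" -> buffer=???????rAb??
Fragment 2: offset=0 data="snpDY" -> buffer=snpDY??rAb??
Fragment 3: offset=1 data="Nh" -> buffer=sNhDY??rAb??
Fragment 4: offset=5 data="ss" -> buffer=sNhDYssrAb??
Fragment 5: offset=10 data="nY" -> buffer=sNhDYssrAbnY

Answer: sNhDYssrAbnY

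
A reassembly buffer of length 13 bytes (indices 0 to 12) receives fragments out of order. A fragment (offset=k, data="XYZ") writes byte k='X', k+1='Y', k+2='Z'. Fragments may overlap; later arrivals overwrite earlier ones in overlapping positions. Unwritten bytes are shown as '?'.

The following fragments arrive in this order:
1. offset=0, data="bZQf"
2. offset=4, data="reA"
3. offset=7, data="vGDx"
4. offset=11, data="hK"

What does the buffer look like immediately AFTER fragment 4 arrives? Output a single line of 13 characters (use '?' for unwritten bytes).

Answer: bZQfreAvGDxhK

Derivation:
Fragment 1: offset=0 data="bZQf" -> buffer=bZQf?????????
Fragment 2: offset=4 data="reA" -> buffer=bZQfreA??????
Fragment 3: offset=7 data="vGDx" -> buffer=bZQfreAvGDx??
Fragment 4: offset=11 data="hK" -> buffer=bZQfreAvGDxhK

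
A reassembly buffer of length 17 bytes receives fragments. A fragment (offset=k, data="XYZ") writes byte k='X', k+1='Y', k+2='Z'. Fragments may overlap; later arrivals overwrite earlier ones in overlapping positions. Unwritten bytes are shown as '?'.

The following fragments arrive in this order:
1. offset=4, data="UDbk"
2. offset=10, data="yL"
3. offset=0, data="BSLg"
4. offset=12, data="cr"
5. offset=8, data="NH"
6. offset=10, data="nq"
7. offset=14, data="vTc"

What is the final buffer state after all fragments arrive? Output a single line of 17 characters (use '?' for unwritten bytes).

Fragment 1: offset=4 data="UDbk" -> buffer=????UDbk?????????
Fragment 2: offset=10 data="yL" -> buffer=????UDbk??yL?????
Fragment 3: offset=0 data="BSLg" -> buffer=BSLgUDbk??yL?????
Fragment 4: offset=12 data="cr" -> buffer=BSLgUDbk??yLcr???
Fragment 5: offset=8 data="NH" -> buffer=BSLgUDbkNHyLcr???
Fragment 6: offset=10 data="nq" -> buffer=BSLgUDbkNHnqcr???
Fragment 7: offset=14 data="vTc" -> buffer=BSLgUDbkNHnqcrvTc

Answer: BSLgUDbkNHnqcrvTc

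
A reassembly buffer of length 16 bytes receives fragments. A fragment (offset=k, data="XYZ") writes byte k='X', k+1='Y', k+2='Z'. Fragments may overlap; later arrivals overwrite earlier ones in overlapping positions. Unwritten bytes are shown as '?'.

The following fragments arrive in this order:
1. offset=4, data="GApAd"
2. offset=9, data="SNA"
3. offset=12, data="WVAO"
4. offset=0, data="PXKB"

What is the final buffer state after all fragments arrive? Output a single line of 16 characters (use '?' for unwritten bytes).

Answer: PXKBGApAdSNAWVAO

Derivation:
Fragment 1: offset=4 data="GApAd" -> buffer=????GApAd???????
Fragment 2: offset=9 data="SNA" -> buffer=????GApAdSNA????
Fragment 3: offset=12 data="WVAO" -> buffer=????GApAdSNAWVAO
Fragment 4: offset=0 data="PXKB" -> buffer=PXKBGApAdSNAWVAO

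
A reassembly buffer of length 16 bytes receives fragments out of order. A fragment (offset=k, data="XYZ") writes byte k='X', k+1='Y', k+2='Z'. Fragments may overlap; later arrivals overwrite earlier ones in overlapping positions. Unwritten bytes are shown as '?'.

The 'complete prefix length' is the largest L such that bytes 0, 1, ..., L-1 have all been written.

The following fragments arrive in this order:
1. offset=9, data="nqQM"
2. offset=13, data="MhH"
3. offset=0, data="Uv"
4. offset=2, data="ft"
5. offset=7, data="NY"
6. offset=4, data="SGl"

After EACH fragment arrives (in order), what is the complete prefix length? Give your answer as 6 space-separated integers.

Answer: 0 0 2 4 4 16

Derivation:
Fragment 1: offset=9 data="nqQM" -> buffer=?????????nqQM??? -> prefix_len=0
Fragment 2: offset=13 data="MhH" -> buffer=?????????nqQMMhH -> prefix_len=0
Fragment 3: offset=0 data="Uv" -> buffer=Uv???????nqQMMhH -> prefix_len=2
Fragment 4: offset=2 data="ft" -> buffer=Uvft?????nqQMMhH -> prefix_len=4
Fragment 5: offset=7 data="NY" -> buffer=Uvft???NYnqQMMhH -> prefix_len=4
Fragment 6: offset=4 data="SGl" -> buffer=UvftSGlNYnqQMMhH -> prefix_len=16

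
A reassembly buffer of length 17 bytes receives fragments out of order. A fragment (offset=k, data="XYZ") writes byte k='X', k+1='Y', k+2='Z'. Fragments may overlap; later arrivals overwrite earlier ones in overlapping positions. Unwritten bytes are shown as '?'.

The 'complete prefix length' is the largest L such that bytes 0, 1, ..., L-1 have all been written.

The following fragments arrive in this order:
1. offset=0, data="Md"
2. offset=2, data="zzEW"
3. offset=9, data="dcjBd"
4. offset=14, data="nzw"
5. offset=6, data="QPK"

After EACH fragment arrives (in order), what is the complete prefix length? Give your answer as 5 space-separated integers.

Fragment 1: offset=0 data="Md" -> buffer=Md??????????????? -> prefix_len=2
Fragment 2: offset=2 data="zzEW" -> buffer=MdzzEW??????????? -> prefix_len=6
Fragment 3: offset=9 data="dcjBd" -> buffer=MdzzEW???dcjBd??? -> prefix_len=6
Fragment 4: offset=14 data="nzw" -> buffer=MdzzEW???dcjBdnzw -> prefix_len=6
Fragment 5: offset=6 data="QPK" -> buffer=MdzzEWQPKdcjBdnzw -> prefix_len=17

Answer: 2 6 6 6 17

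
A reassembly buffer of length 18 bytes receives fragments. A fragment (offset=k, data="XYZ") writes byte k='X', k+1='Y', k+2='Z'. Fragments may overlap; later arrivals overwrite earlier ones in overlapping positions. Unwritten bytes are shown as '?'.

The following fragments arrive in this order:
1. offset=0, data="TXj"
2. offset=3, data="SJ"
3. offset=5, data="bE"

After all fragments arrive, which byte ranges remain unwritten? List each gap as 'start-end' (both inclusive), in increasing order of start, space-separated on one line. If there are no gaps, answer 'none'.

Answer: 7-17

Derivation:
Fragment 1: offset=0 len=3
Fragment 2: offset=3 len=2
Fragment 3: offset=5 len=2
Gaps: 7-17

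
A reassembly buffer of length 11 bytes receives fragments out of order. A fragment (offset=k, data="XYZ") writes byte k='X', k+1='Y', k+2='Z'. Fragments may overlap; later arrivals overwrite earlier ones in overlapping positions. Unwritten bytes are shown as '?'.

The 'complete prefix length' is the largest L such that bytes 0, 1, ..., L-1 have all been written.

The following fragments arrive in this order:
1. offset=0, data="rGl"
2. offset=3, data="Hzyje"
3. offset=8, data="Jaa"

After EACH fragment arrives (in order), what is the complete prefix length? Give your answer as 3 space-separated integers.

Answer: 3 8 11

Derivation:
Fragment 1: offset=0 data="rGl" -> buffer=rGl???????? -> prefix_len=3
Fragment 2: offset=3 data="Hzyje" -> buffer=rGlHzyje??? -> prefix_len=8
Fragment 3: offset=8 data="Jaa" -> buffer=rGlHzyjeJaa -> prefix_len=11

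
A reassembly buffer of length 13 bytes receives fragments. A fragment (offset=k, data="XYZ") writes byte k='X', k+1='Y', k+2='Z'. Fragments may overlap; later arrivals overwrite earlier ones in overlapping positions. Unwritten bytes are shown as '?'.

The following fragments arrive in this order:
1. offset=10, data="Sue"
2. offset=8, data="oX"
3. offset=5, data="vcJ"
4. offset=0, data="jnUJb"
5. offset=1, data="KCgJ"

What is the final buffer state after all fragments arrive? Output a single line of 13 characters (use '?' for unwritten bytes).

Answer: jKCgJvcJoXSue

Derivation:
Fragment 1: offset=10 data="Sue" -> buffer=??????????Sue
Fragment 2: offset=8 data="oX" -> buffer=????????oXSue
Fragment 3: offset=5 data="vcJ" -> buffer=?????vcJoXSue
Fragment 4: offset=0 data="jnUJb" -> buffer=jnUJbvcJoXSue
Fragment 5: offset=1 data="KCgJ" -> buffer=jKCgJvcJoXSue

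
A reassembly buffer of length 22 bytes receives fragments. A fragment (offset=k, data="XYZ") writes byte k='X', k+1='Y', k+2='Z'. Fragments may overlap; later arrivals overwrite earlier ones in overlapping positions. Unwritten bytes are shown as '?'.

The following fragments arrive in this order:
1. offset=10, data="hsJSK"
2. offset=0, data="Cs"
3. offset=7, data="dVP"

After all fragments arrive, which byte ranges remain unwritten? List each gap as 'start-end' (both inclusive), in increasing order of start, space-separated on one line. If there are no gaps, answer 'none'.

Fragment 1: offset=10 len=5
Fragment 2: offset=0 len=2
Fragment 3: offset=7 len=3
Gaps: 2-6 15-21

Answer: 2-6 15-21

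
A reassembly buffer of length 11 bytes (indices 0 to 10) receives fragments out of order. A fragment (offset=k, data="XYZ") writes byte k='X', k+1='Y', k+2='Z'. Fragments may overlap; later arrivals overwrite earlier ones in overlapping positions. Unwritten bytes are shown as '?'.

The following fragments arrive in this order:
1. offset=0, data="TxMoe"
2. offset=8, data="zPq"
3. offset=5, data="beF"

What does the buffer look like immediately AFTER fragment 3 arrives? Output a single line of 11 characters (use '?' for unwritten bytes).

Answer: TxMoebeFzPq

Derivation:
Fragment 1: offset=0 data="TxMoe" -> buffer=TxMoe??????
Fragment 2: offset=8 data="zPq" -> buffer=TxMoe???zPq
Fragment 3: offset=5 data="beF" -> buffer=TxMoebeFzPq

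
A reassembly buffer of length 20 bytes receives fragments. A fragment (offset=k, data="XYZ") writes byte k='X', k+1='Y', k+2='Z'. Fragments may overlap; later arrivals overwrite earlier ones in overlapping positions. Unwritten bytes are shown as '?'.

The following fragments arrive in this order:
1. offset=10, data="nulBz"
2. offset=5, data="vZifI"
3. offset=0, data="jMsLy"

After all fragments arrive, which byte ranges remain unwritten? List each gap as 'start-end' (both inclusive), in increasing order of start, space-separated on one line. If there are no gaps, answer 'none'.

Fragment 1: offset=10 len=5
Fragment 2: offset=5 len=5
Fragment 3: offset=0 len=5
Gaps: 15-19

Answer: 15-19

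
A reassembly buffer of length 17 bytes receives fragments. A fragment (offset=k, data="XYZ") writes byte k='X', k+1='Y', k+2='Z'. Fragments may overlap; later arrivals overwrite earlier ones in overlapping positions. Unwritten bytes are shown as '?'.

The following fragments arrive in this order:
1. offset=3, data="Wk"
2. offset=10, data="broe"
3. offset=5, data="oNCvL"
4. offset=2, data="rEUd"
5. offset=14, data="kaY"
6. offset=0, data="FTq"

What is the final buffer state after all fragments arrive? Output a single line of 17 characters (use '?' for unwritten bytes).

Answer: FTqEUdNCvLbroekaY

Derivation:
Fragment 1: offset=3 data="Wk" -> buffer=???Wk????????????
Fragment 2: offset=10 data="broe" -> buffer=???Wk?????broe???
Fragment 3: offset=5 data="oNCvL" -> buffer=???WkoNCvLbroe???
Fragment 4: offset=2 data="rEUd" -> buffer=??rEUdNCvLbroe???
Fragment 5: offset=14 data="kaY" -> buffer=??rEUdNCvLbroekaY
Fragment 6: offset=0 data="FTq" -> buffer=FTqEUdNCvLbroekaY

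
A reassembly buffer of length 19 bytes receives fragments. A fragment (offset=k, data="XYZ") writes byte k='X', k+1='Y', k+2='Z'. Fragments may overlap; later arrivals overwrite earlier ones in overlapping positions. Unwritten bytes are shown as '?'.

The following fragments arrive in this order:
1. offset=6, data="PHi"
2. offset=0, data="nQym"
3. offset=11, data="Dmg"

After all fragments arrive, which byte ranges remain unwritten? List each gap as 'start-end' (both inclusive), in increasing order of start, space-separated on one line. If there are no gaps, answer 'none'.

Answer: 4-5 9-10 14-18

Derivation:
Fragment 1: offset=6 len=3
Fragment 2: offset=0 len=4
Fragment 3: offset=11 len=3
Gaps: 4-5 9-10 14-18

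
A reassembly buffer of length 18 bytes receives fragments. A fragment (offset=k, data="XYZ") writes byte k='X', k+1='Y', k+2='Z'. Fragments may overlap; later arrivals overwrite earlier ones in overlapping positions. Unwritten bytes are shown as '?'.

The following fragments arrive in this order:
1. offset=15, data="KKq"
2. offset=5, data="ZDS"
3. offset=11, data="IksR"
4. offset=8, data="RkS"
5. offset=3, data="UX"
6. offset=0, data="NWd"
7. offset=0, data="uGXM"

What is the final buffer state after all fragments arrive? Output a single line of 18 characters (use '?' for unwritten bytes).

Answer: uGXMXZDSRkSIksRKKq

Derivation:
Fragment 1: offset=15 data="KKq" -> buffer=???????????????KKq
Fragment 2: offset=5 data="ZDS" -> buffer=?????ZDS???????KKq
Fragment 3: offset=11 data="IksR" -> buffer=?????ZDS???IksRKKq
Fragment 4: offset=8 data="RkS" -> buffer=?????ZDSRkSIksRKKq
Fragment 5: offset=3 data="UX" -> buffer=???UXZDSRkSIksRKKq
Fragment 6: offset=0 data="NWd" -> buffer=NWdUXZDSRkSIksRKKq
Fragment 7: offset=0 data="uGXM" -> buffer=uGXMXZDSRkSIksRKKq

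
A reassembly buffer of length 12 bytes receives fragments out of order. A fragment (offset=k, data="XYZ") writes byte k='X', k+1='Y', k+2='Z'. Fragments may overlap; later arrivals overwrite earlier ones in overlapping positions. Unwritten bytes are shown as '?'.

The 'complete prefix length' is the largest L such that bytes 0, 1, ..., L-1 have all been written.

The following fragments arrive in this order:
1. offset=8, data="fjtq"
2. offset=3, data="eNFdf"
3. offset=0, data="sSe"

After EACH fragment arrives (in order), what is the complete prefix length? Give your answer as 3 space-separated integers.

Answer: 0 0 12

Derivation:
Fragment 1: offset=8 data="fjtq" -> buffer=????????fjtq -> prefix_len=0
Fragment 2: offset=3 data="eNFdf" -> buffer=???eNFdffjtq -> prefix_len=0
Fragment 3: offset=0 data="sSe" -> buffer=sSeeNFdffjtq -> prefix_len=12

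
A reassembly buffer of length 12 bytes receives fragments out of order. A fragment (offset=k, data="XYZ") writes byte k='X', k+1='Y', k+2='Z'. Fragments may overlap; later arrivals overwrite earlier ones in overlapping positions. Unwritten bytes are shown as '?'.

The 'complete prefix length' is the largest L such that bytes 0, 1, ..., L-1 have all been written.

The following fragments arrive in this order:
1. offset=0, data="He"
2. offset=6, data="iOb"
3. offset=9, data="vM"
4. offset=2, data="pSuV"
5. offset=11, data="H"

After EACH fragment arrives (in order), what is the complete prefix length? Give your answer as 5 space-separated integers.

Answer: 2 2 2 11 12

Derivation:
Fragment 1: offset=0 data="He" -> buffer=He?????????? -> prefix_len=2
Fragment 2: offset=6 data="iOb" -> buffer=He????iOb??? -> prefix_len=2
Fragment 3: offset=9 data="vM" -> buffer=He????iObvM? -> prefix_len=2
Fragment 4: offset=2 data="pSuV" -> buffer=HepSuViObvM? -> prefix_len=11
Fragment 5: offset=11 data="H" -> buffer=HepSuViObvMH -> prefix_len=12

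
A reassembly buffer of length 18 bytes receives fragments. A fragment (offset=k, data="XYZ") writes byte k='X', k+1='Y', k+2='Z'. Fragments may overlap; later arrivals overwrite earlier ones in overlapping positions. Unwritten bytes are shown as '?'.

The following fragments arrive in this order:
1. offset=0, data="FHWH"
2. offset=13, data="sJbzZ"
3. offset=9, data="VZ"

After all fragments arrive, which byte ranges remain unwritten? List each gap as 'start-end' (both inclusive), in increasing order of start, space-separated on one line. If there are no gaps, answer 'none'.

Answer: 4-8 11-12

Derivation:
Fragment 1: offset=0 len=4
Fragment 2: offset=13 len=5
Fragment 3: offset=9 len=2
Gaps: 4-8 11-12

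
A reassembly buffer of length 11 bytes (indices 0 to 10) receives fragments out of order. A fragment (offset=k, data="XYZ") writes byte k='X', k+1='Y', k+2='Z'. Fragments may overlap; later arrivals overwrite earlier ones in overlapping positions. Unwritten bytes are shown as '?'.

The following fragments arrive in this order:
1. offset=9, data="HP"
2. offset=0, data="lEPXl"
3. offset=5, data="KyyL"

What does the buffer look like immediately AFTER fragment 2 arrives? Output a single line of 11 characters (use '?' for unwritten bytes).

Fragment 1: offset=9 data="HP" -> buffer=?????????HP
Fragment 2: offset=0 data="lEPXl" -> buffer=lEPXl????HP

Answer: lEPXl????HP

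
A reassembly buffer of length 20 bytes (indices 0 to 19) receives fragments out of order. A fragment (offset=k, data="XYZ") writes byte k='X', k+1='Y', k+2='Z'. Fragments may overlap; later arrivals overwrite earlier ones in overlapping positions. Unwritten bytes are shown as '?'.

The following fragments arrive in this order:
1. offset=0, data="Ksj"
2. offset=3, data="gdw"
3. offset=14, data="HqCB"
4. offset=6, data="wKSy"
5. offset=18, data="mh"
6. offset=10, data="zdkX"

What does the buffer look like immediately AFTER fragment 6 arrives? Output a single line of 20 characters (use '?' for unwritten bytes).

Fragment 1: offset=0 data="Ksj" -> buffer=Ksj?????????????????
Fragment 2: offset=3 data="gdw" -> buffer=Ksjgdw??????????????
Fragment 3: offset=14 data="HqCB" -> buffer=Ksjgdw????????HqCB??
Fragment 4: offset=6 data="wKSy" -> buffer=KsjgdwwKSy????HqCB??
Fragment 5: offset=18 data="mh" -> buffer=KsjgdwwKSy????HqCBmh
Fragment 6: offset=10 data="zdkX" -> buffer=KsjgdwwKSyzdkXHqCBmh

Answer: KsjgdwwKSyzdkXHqCBmh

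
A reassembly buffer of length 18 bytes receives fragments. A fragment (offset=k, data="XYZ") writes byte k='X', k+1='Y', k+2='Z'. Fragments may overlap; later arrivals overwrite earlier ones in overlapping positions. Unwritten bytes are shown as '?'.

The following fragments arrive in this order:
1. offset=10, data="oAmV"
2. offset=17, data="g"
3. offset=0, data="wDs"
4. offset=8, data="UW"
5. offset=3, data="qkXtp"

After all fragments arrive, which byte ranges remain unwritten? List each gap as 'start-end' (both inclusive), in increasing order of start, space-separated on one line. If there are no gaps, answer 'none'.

Fragment 1: offset=10 len=4
Fragment 2: offset=17 len=1
Fragment 3: offset=0 len=3
Fragment 4: offset=8 len=2
Fragment 5: offset=3 len=5
Gaps: 14-16

Answer: 14-16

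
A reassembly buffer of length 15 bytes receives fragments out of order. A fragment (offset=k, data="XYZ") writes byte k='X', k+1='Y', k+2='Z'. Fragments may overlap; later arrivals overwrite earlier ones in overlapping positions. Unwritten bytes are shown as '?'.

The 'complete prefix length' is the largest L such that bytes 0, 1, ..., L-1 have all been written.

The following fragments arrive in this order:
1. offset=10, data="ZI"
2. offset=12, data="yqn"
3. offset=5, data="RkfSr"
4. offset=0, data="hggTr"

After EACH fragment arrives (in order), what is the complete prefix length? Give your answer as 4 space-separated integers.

Fragment 1: offset=10 data="ZI" -> buffer=??????????ZI??? -> prefix_len=0
Fragment 2: offset=12 data="yqn" -> buffer=??????????ZIyqn -> prefix_len=0
Fragment 3: offset=5 data="RkfSr" -> buffer=?????RkfSrZIyqn -> prefix_len=0
Fragment 4: offset=0 data="hggTr" -> buffer=hggTrRkfSrZIyqn -> prefix_len=15

Answer: 0 0 0 15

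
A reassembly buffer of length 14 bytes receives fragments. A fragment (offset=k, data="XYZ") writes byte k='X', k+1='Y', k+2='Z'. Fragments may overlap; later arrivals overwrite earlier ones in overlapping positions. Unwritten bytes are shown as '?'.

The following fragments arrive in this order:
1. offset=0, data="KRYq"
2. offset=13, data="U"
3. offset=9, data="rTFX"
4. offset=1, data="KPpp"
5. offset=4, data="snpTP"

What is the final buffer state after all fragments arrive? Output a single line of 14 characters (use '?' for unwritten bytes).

Fragment 1: offset=0 data="KRYq" -> buffer=KRYq??????????
Fragment 2: offset=13 data="U" -> buffer=KRYq?????????U
Fragment 3: offset=9 data="rTFX" -> buffer=KRYq?????rTFXU
Fragment 4: offset=1 data="KPpp" -> buffer=KKPpp????rTFXU
Fragment 5: offset=4 data="snpTP" -> buffer=KKPpsnpTPrTFXU

Answer: KKPpsnpTPrTFXU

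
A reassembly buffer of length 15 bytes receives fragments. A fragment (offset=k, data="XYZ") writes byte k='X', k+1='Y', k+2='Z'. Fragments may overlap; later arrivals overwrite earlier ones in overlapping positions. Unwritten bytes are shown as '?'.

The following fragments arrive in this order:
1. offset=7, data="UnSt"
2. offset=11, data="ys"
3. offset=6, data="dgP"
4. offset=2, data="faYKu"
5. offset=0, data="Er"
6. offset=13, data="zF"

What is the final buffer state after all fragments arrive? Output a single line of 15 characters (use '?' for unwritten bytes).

Fragment 1: offset=7 data="UnSt" -> buffer=???????UnSt????
Fragment 2: offset=11 data="ys" -> buffer=???????UnStys??
Fragment 3: offset=6 data="dgP" -> buffer=??????dgPStys??
Fragment 4: offset=2 data="faYKu" -> buffer=??faYKugPStys??
Fragment 5: offset=0 data="Er" -> buffer=ErfaYKugPStys??
Fragment 6: offset=13 data="zF" -> buffer=ErfaYKugPStyszF

Answer: ErfaYKugPStyszF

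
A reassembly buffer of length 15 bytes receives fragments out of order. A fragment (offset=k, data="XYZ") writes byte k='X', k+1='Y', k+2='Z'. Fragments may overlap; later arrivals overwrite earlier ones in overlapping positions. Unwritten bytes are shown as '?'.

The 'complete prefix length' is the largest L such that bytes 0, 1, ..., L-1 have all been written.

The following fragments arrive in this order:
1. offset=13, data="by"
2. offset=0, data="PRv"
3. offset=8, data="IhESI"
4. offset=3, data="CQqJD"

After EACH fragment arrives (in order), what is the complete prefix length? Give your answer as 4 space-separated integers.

Fragment 1: offset=13 data="by" -> buffer=?????????????by -> prefix_len=0
Fragment 2: offset=0 data="PRv" -> buffer=PRv??????????by -> prefix_len=3
Fragment 3: offset=8 data="IhESI" -> buffer=PRv?????IhESIby -> prefix_len=3
Fragment 4: offset=3 data="CQqJD" -> buffer=PRvCQqJDIhESIby -> prefix_len=15

Answer: 0 3 3 15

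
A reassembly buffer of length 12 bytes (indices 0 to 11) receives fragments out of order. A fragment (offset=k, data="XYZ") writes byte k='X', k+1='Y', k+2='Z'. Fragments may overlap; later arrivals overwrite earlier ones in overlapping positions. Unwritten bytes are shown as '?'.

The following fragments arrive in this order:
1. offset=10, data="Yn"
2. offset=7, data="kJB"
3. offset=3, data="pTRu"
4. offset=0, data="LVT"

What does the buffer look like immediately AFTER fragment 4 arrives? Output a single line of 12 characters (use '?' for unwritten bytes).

Fragment 1: offset=10 data="Yn" -> buffer=??????????Yn
Fragment 2: offset=7 data="kJB" -> buffer=???????kJBYn
Fragment 3: offset=3 data="pTRu" -> buffer=???pTRukJBYn
Fragment 4: offset=0 data="LVT" -> buffer=LVTpTRukJBYn

Answer: LVTpTRukJBYn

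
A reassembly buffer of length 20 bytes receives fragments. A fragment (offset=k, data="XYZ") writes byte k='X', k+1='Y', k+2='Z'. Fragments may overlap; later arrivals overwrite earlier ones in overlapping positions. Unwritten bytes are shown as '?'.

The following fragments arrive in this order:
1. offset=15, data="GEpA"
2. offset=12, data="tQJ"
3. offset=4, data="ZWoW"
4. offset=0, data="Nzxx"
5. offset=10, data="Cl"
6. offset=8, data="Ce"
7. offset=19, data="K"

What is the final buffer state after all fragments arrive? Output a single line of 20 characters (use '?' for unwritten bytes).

Fragment 1: offset=15 data="GEpA" -> buffer=???????????????GEpA?
Fragment 2: offset=12 data="tQJ" -> buffer=????????????tQJGEpA?
Fragment 3: offset=4 data="ZWoW" -> buffer=????ZWoW????tQJGEpA?
Fragment 4: offset=0 data="Nzxx" -> buffer=NzxxZWoW????tQJGEpA?
Fragment 5: offset=10 data="Cl" -> buffer=NzxxZWoW??CltQJGEpA?
Fragment 6: offset=8 data="Ce" -> buffer=NzxxZWoWCeCltQJGEpA?
Fragment 7: offset=19 data="K" -> buffer=NzxxZWoWCeCltQJGEpAK

Answer: NzxxZWoWCeCltQJGEpAK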